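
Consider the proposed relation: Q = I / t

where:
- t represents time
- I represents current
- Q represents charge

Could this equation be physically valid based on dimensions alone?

No

t (time) has dimensions [T].
I (current) has dimensions [I].
Q (charge) has dimensions [I T].

Left side: [I T]
Right side: [I T^-1]

The two sides have different dimensions, so the equation is NOT dimensionally consistent.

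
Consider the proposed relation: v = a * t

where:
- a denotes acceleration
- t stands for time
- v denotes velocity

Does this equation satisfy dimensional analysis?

Yes

a (acceleration) has dimensions [L T^-2].
t (time) has dimensions [T].
v (velocity) has dimensions [L T^-1].

Left side: [L T^-1]
Right side: [L T^-1]

Both sides have the same dimensions, so the equation is dimensionally consistent.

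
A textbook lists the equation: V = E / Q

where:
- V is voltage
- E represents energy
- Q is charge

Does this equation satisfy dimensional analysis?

Yes

V (voltage) has dimensions [I^-1 L^2 M T^-3].
E (energy) has dimensions [L^2 M T^-2].
Q (charge) has dimensions [I T].

Left side: [I^-1 L^2 M T^-3]
Right side: [I^-1 L^2 M T^-3]

Both sides have the same dimensions, so the equation is dimensionally consistent.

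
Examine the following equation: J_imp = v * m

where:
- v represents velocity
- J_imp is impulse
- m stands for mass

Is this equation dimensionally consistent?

Yes

v (velocity) has dimensions [L T^-1].
J_imp (impulse) has dimensions [L M T^-1].
m (mass) has dimensions [M].

Left side: [L M T^-1]
Right side: [L M T^-1]

Both sides have the same dimensions, so the equation is dimensionally consistent.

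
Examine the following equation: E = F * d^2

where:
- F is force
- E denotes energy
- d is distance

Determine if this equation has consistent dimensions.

No

F (force) has dimensions [L M T^-2].
E (energy) has dimensions [L^2 M T^-2].
d (distance) has dimensions [L].

Left side: [L^2 M T^-2]
Right side: [L^3 M T^-2]

The two sides have different dimensions, so the equation is NOT dimensionally consistent.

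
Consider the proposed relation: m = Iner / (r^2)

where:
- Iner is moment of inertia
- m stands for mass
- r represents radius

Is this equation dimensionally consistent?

Yes

Iner (moment of inertia) has dimensions [L^2 M].
m (mass) has dimensions [M].
r (radius) has dimensions [L].

Left side: [M]
Right side: [M]

Both sides have the same dimensions, so the equation is dimensionally consistent.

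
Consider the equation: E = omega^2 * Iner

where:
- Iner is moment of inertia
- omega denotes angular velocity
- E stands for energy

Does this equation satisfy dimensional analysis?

Yes

Iner (moment of inertia) has dimensions [L^2 M].
omega (angular velocity) has dimensions [T^-1].
E (energy) has dimensions [L^2 M T^-2].

Left side: [L^2 M T^-2]
Right side: [L^2 M T^-2]

Both sides have the same dimensions, so the equation is dimensionally consistent.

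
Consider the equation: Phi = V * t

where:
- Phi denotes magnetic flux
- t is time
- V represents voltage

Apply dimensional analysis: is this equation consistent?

Yes

Phi (magnetic flux) has dimensions [I^-1 L^2 M T^-2].
t (time) has dimensions [T].
V (voltage) has dimensions [I^-1 L^2 M T^-3].

Left side: [I^-1 L^2 M T^-2]
Right side: [I^-1 L^2 M T^-2]

Both sides have the same dimensions, so the equation is dimensionally consistent.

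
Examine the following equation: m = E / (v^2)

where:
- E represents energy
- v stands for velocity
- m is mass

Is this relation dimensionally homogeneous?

Yes

E (energy) has dimensions [L^2 M T^-2].
v (velocity) has dimensions [L T^-1].
m (mass) has dimensions [M].

Left side: [M]
Right side: [M]

Both sides have the same dimensions, so the equation is dimensionally consistent.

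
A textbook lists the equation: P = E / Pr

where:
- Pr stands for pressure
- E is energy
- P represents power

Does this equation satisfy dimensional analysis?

No

Pr (pressure) has dimensions [L^-1 M T^-2].
E (energy) has dimensions [L^2 M T^-2].
P (power) has dimensions [L^2 M T^-3].

Left side: [L^2 M T^-3]
Right side: [L^3]

The two sides have different dimensions, so the equation is NOT dimensionally consistent.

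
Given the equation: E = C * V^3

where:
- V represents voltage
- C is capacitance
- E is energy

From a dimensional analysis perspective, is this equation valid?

No

V (voltage) has dimensions [I^-1 L^2 M T^-3].
C (capacitance) has dimensions [I^2 L^-2 M^-1 T^4].
E (energy) has dimensions [L^2 M T^-2].

Left side: [L^2 M T^-2]
Right side: [I^-1 L^4 M^2 T^-5]

The two sides have different dimensions, so the equation is NOT dimensionally consistent.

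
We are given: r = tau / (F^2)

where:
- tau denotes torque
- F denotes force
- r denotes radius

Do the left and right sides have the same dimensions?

No

tau (torque) has dimensions [L^2 M T^-2].
F (force) has dimensions [L M T^-2].
r (radius) has dimensions [L].

Left side: [L]
Right side: [M^-1 T^2]

The two sides have different dimensions, so the equation is NOT dimensionally consistent.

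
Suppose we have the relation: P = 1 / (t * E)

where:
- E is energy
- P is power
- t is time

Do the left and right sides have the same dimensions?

No

E (energy) has dimensions [L^2 M T^-2].
P (power) has dimensions [L^2 M T^-3].
t (time) has dimensions [T].

Left side: [L^2 M T^-3]
Right side: [L^-2 M^-1 T]

The two sides have different dimensions, so the equation is NOT dimensionally consistent.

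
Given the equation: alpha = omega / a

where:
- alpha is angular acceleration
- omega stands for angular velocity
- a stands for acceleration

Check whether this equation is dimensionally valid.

No

alpha (angular acceleration) has dimensions [T^-2].
omega (angular velocity) has dimensions [T^-1].
a (acceleration) has dimensions [L T^-2].

Left side: [T^-2]
Right side: [L^-1 T]

The two sides have different dimensions, so the equation is NOT dimensionally consistent.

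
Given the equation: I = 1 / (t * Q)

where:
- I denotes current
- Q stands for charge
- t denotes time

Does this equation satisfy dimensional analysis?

No

I (current) has dimensions [I].
Q (charge) has dimensions [I T].
t (time) has dimensions [T].

Left side: [I]
Right side: [I^-1 T^-2]

The two sides have different dimensions, so the equation is NOT dimensionally consistent.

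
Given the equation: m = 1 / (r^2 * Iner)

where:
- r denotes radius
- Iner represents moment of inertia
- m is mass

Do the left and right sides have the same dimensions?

No

r (radius) has dimensions [L].
Iner (moment of inertia) has dimensions [L^2 M].
m (mass) has dimensions [M].

Left side: [M]
Right side: [L^-4 M^-1]

The two sides have different dimensions, so the equation is NOT dimensionally consistent.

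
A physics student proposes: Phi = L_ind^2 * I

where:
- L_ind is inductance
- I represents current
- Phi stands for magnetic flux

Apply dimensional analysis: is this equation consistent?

No

L_ind (inductance) has dimensions [I^-2 L^2 M T^-2].
I (current) has dimensions [I].
Phi (magnetic flux) has dimensions [I^-1 L^2 M T^-2].

Left side: [I^-1 L^2 M T^-2]
Right side: [I^-3 L^4 M^2 T^-4]

The two sides have different dimensions, so the equation is NOT dimensionally consistent.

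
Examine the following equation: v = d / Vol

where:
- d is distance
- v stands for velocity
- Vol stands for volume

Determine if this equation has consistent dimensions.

No

d (distance) has dimensions [L].
v (velocity) has dimensions [L T^-1].
Vol (volume) has dimensions [L^3].

Left side: [L T^-1]
Right side: [L^-2]

The two sides have different dimensions, so the equation is NOT dimensionally consistent.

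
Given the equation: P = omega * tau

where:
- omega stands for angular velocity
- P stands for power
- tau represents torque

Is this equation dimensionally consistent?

Yes

omega (angular velocity) has dimensions [T^-1].
P (power) has dimensions [L^2 M T^-3].
tau (torque) has dimensions [L^2 M T^-2].

Left side: [L^2 M T^-3]
Right side: [L^2 M T^-3]

Both sides have the same dimensions, so the equation is dimensionally consistent.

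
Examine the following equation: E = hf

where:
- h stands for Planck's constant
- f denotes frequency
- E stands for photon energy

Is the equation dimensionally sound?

Yes

h (Planck's constant) has dimensions [L^2 M T^-1].
f (frequency) has dimensions [T^-1].
E (photon energy) has dimensions [L^2 M T^-2].

Left side: [L^2 M T^-2]
Right side: [L^2 M T^-2]

Both sides have the same dimensions, so the equation is dimensionally consistent.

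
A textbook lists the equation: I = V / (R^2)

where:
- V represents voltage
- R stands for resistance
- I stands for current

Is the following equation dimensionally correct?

No

V (voltage) has dimensions [I^-1 L^2 M T^-3].
R (resistance) has dimensions [I^-2 L^2 M T^-3].
I (current) has dimensions [I].

Left side: [I]
Right side: [I^3 L^-2 M^-1 T^3]

The two sides have different dimensions, so the equation is NOT dimensionally consistent.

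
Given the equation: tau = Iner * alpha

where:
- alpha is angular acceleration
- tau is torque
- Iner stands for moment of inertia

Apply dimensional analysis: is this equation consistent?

Yes

alpha (angular acceleration) has dimensions [T^-2].
tau (torque) has dimensions [L^2 M T^-2].
Iner (moment of inertia) has dimensions [L^2 M].

Left side: [L^2 M T^-2]
Right side: [L^2 M T^-2]

Both sides have the same dimensions, so the equation is dimensionally consistent.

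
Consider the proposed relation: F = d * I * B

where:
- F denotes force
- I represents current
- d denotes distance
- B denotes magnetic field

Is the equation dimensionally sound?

Yes

F (force) has dimensions [L M T^-2].
I (current) has dimensions [I].
d (distance) has dimensions [L].
B (magnetic field) has dimensions [I^-1 M T^-2].

Left side: [L M T^-2]
Right side: [L M T^-2]

Both sides have the same dimensions, so the equation is dimensionally consistent.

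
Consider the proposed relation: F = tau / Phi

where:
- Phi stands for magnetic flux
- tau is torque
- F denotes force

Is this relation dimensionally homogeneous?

No

Phi (magnetic flux) has dimensions [I^-1 L^2 M T^-2].
tau (torque) has dimensions [L^2 M T^-2].
F (force) has dimensions [L M T^-2].

Left side: [L M T^-2]
Right side: [I]

The two sides have different dimensions, so the equation is NOT dimensionally consistent.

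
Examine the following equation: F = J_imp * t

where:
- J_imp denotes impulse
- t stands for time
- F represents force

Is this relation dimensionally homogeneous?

No

J_imp (impulse) has dimensions [L M T^-1].
t (time) has dimensions [T].
F (force) has dimensions [L M T^-2].

Left side: [L M T^-2]
Right side: [L M]

The two sides have different dimensions, so the equation is NOT dimensionally consistent.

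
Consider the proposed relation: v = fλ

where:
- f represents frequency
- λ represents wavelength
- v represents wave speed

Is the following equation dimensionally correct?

Yes

f (frequency) has dimensions [T^-1].
λ (wavelength) has dimensions [L].
v (wave speed) has dimensions [L T^-1].

Left side: [L T^-1]
Right side: [L T^-1]

Both sides have the same dimensions, so the equation is dimensionally consistent.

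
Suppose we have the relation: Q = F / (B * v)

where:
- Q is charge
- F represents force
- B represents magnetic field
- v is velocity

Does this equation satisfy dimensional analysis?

Yes

Q (charge) has dimensions [I T].
F (force) has dimensions [L M T^-2].
B (magnetic field) has dimensions [I^-1 M T^-2].
v (velocity) has dimensions [L T^-1].

Left side: [I T]
Right side: [I T]

Both sides have the same dimensions, so the equation is dimensionally consistent.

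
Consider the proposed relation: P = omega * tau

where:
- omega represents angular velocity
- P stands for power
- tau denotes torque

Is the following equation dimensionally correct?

Yes

omega (angular velocity) has dimensions [T^-1].
P (power) has dimensions [L^2 M T^-3].
tau (torque) has dimensions [L^2 M T^-2].

Left side: [L^2 M T^-3]
Right side: [L^2 M T^-3]

Both sides have the same dimensions, so the equation is dimensionally consistent.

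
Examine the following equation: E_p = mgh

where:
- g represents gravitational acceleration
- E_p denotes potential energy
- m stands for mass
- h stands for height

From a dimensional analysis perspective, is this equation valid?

Yes

g (gravitational acceleration) has dimensions [L T^-2].
E_p (potential energy) has dimensions [L^2 M T^-2].
m (mass) has dimensions [M].
h (height) has dimensions [L].

Left side: [L^2 M T^-2]
Right side: [L^2 M T^-2]

Both sides have the same dimensions, so the equation is dimensionally consistent.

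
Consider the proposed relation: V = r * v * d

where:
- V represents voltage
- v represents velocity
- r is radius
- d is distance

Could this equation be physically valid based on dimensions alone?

No

V (voltage) has dimensions [I^-1 L^2 M T^-3].
v (velocity) has dimensions [L T^-1].
r (radius) has dimensions [L].
d (distance) has dimensions [L].

Left side: [I^-1 L^2 M T^-3]
Right side: [L^3 T^-1]

The two sides have different dimensions, so the equation is NOT dimensionally consistent.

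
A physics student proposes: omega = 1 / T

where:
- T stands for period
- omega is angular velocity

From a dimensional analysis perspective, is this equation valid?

Yes

T (period) has dimensions [T].
omega (angular velocity) has dimensions [T^-1].

Left side: [T^-1]
Right side: [T^-1]

Both sides have the same dimensions, so the equation is dimensionally consistent.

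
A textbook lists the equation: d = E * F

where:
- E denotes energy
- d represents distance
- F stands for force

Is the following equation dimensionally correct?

No

E (energy) has dimensions [L^2 M T^-2].
d (distance) has dimensions [L].
F (force) has dimensions [L M T^-2].

Left side: [L]
Right side: [L^3 M^2 T^-4]

The two sides have different dimensions, so the equation is NOT dimensionally consistent.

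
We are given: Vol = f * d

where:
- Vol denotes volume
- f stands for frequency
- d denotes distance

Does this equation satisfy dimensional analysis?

No

Vol (volume) has dimensions [L^3].
f (frequency) has dimensions [T^-1].
d (distance) has dimensions [L].

Left side: [L^3]
Right side: [L T^-1]

The two sides have different dimensions, so the equation is NOT dimensionally consistent.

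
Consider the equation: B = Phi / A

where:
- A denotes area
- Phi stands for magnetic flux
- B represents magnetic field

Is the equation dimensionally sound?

Yes

A (area) has dimensions [L^2].
Phi (magnetic flux) has dimensions [I^-1 L^2 M T^-2].
B (magnetic field) has dimensions [I^-1 M T^-2].

Left side: [I^-1 M T^-2]
Right side: [I^-1 M T^-2]

Both sides have the same dimensions, so the equation is dimensionally consistent.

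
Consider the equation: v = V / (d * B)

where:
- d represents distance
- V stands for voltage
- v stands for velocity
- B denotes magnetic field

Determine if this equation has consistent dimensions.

Yes

d (distance) has dimensions [L].
V (voltage) has dimensions [I^-1 L^2 M T^-3].
v (velocity) has dimensions [L T^-1].
B (magnetic field) has dimensions [I^-1 M T^-2].

Left side: [L T^-1]
Right side: [L T^-1]

Both sides have the same dimensions, so the equation is dimensionally consistent.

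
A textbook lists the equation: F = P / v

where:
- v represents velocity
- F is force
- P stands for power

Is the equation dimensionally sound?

Yes

v (velocity) has dimensions [L T^-1].
F (force) has dimensions [L M T^-2].
P (power) has dimensions [L^2 M T^-3].

Left side: [L M T^-2]
Right side: [L M T^-2]

Both sides have the same dimensions, so the equation is dimensionally consistent.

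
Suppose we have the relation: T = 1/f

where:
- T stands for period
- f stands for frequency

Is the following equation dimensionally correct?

Yes

T (period) has dimensions [T].
f (frequency) has dimensions [T^-1].

Left side: [T]
Right side: [T]

Both sides have the same dimensions, so the equation is dimensionally consistent.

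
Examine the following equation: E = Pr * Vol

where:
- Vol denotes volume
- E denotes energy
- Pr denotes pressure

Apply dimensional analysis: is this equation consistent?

Yes

Vol (volume) has dimensions [L^3].
E (energy) has dimensions [L^2 M T^-2].
Pr (pressure) has dimensions [L^-1 M T^-2].

Left side: [L^2 M T^-2]
Right side: [L^2 M T^-2]

Both sides have the same dimensions, so the equation is dimensionally consistent.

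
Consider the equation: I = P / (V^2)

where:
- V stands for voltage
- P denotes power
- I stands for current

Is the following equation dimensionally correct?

No

V (voltage) has dimensions [I^-1 L^2 M T^-3].
P (power) has dimensions [L^2 M T^-3].
I (current) has dimensions [I].

Left side: [I]
Right side: [I^2 L^-2 M^-1 T^3]

The two sides have different dimensions, so the equation is NOT dimensionally consistent.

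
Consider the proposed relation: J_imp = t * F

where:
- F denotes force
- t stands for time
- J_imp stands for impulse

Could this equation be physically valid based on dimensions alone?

Yes

F (force) has dimensions [L M T^-2].
t (time) has dimensions [T].
J_imp (impulse) has dimensions [L M T^-1].

Left side: [L M T^-1]
Right side: [L M T^-1]

Both sides have the same dimensions, so the equation is dimensionally consistent.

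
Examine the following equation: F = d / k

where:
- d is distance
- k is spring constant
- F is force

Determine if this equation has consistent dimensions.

No

d (distance) has dimensions [L].
k (spring constant) has dimensions [M T^-2].
F (force) has dimensions [L M T^-2].

Left side: [L M T^-2]
Right side: [L M^-1 T^2]

The two sides have different dimensions, so the equation is NOT dimensionally consistent.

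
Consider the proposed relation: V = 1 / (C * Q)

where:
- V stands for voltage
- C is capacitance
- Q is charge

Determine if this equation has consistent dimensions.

No

V (voltage) has dimensions [I^-1 L^2 M T^-3].
C (capacitance) has dimensions [I^2 L^-2 M^-1 T^4].
Q (charge) has dimensions [I T].

Left side: [I^-1 L^2 M T^-3]
Right side: [I^-3 L^2 M T^-5]

The two sides have different dimensions, so the equation is NOT dimensionally consistent.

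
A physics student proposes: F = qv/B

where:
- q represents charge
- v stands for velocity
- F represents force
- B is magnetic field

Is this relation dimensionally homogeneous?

No

q (charge) has dimensions [I T].
v (velocity) has dimensions [L T^-1].
F (force) has dimensions [L M T^-2].
B (magnetic field) has dimensions [I^-1 M T^-2].

Left side: [L M T^-2]
Right side: [I^2 L M^-1 T^2]

The two sides have different dimensions, so the equation is NOT dimensionally consistent.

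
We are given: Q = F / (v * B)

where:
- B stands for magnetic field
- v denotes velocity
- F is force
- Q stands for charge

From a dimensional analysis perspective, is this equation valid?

Yes

B (magnetic field) has dimensions [I^-1 M T^-2].
v (velocity) has dimensions [L T^-1].
F (force) has dimensions [L M T^-2].
Q (charge) has dimensions [I T].

Left side: [I T]
Right side: [I T]

Both sides have the same dimensions, so the equation is dimensionally consistent.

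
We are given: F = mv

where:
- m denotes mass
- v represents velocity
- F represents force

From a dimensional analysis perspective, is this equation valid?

No

m (mass) has dimensions [M].
v (velocity) has dimensions [L T^-1].
F (force) has dimensions [L M T^-2].

Left side: [L M T^-2]
Right side: [L M T^-1]

The two sides have different dimensions, so the equation is NOT dimensionally consistent.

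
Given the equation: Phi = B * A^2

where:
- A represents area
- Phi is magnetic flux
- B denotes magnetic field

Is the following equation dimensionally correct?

No

A (area) has dimensions [L^2].
Phi (magnetic flux) has dimensions [I^-1 L^2 M T^-2].
B (magnetic field) has dimensions [I^-1 M T^-2].

Left side: [I^-1 L^2 M T^-2]
Right side: [I^-1 L^4 M T^-2]

The two sides have different dimensions, so the equation is NOT dimensionally consistent.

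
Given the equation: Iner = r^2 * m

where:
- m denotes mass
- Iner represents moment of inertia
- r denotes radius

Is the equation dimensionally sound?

Yes

m (mass) has dimensions [M].
Iner (moment of inertia) has dimensions [L^2 M].
r (radius) has dimensions [L].

Left side: [L^2 M]
Right side: [L^2 M]

Both sides have the same dimensions, so the equation is dimensionally consistent.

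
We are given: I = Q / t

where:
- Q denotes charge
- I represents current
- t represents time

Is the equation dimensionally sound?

Yes

Q (charge) has dimensions [I T].
I (current) has dimensions [I].
t (time) has dimensions [T].

Left side: [I]
Right side: [I]

Both sides have the same dimensions, so the equation is dimensionally consistent.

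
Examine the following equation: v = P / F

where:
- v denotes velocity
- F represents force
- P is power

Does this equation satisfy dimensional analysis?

Yes

v (velocity) has dimensions [L T^-1].
F (force) has dimensions [L M T^-2].
P (power) has dimensions [L^2 M T^-3].

Left side: [L T^-1]
Right side: [L T^-1]

Both sides have the same dimensions, so the equation is dimensionally consistent.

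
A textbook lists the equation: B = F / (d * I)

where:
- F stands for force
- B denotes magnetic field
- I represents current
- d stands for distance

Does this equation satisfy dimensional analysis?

Yes

F (force) has dimensions [L M T^-2].
B (magnetic field) has dimensions [I^-1 M T^-2].
I (current) has dimensions [I].
d (distance) has dimensions [L].

Left side: [I^-1 M T^-2]
Right side: [I^-1 M T^-2]

Both sides have the same dimensions, so the equation is dimensionally consistent.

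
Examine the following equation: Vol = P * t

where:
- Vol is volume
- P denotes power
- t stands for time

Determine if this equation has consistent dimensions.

No

Vol (volume) has dimensions [L^3].
P (power) has dimensions [L^2 M T^-3].
t (time) has dimensions [T].

Left side: [L^3]
Right side: [L^2 M T^-2]

The two sides have different dimensions, so the equation is NOT dimensionally consistent.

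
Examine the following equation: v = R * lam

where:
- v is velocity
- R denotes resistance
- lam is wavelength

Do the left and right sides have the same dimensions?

No

v (velocity) has dimensions [L T^-1].
R (resistance) has dimensions [I^-2 L^2 M T^-3].
lam (wavelength) has dimensions [L].

Left side: [L T^-1]
Right side: [I^-2 L^3 M T^-3]

The two sides have different dimensions, so the equation is NOT dimensionally consistent.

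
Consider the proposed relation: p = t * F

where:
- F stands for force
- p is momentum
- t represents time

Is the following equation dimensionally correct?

Yes

F (force) has dimensions [L M T^-2].
p (momentum) has dimensions [L M T^-1].
t (time) has dimensions [T].

Left side: [L M T^-1]
Right side: [L M T^-1]

Both sides have the same dimensions, so the equation is dimensionally consistent.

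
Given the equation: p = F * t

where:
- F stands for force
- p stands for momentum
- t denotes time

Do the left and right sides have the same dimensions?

Yes

F (force) has dimensions [L M T^-2].
p (momentum) has dimensions [L M T^-1].
t (time) has dimensions [T].

Left side: [L M T^-1]
Right side: [L M T^-1]

Both sides have the same dimensions, so the equation is dimensionally consistent.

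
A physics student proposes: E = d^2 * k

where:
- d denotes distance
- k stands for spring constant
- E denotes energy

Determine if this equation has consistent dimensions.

Yes

d (distance) has dimensions [L].
k (spring constant) has dimensions [M T^-2].
E (energy) has dimensions [L^2 M T^-2].

Left side: [L^2 M T^-2]
Right side: [L^2 M T^-2]

Both sides have the same dimensions, so the equation is dimensionally consistent.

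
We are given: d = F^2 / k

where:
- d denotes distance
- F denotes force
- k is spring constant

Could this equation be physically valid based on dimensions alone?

No

d (distance) has dimensions [L].
F (force) has dimensions [L M T^-2].
k (spring constant) has dimensions [M T^-2].

Left side: [L]
Right side: [L^2 M T^-2]

The two sides have different dimensions, so the equation is NOT dimensionally consistent.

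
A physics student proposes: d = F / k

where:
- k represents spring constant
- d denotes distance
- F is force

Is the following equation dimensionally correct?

Yes

k (spring constant) has dimensions [M T^-2].
d (distance) has dimensions [L].
F (force) has dimensions [L M T^-2].

Left side: [L]
Right side: [L]

Both sides have the same dimensions, so the equation is dimensionally consistent.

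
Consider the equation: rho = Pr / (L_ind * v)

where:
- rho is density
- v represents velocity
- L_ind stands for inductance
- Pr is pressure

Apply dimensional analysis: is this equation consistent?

No

rho (density) has dimensions [L^-3 M].
v (velocity) has dimensions [L T^-1].
L_ind (inductance) has dimensions [I^-2 L^2 M T^-2].
Pr (pressure) has dimensions [L^-1 M T^-2].

Left side: [L^-3 M]
Right side: [I^2 L^-4 T]

The two sides have different dimensions, so the equation is NOT dimensionally consistent.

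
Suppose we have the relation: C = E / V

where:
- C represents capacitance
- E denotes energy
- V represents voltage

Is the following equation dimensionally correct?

No

C (capacitance) has dimensions [I^2 L^-2 M^-1 T^4].
E (energy) has dimensions [L^2 M T^-2].
V (voltage) has dimensions [I^-1 L^2 M T^-3].

Left side: [I^2 L^-2 M^-1 T^4]
Right side: [I T]

The two sides have different dimensions, so the equation is NOT dimensionally consistent.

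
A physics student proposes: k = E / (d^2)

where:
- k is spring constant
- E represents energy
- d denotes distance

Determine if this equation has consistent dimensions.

Yes

k (spring constant) has dimensions [M T^-2].
E (energy) has dimensions [L^2 M T^-2].
d (distance) has dimensions [L].

Left side: [M T^-2]
Right side: [M T^-2]

Both sides have the same dimensions, so the equation is dimensionally consistent.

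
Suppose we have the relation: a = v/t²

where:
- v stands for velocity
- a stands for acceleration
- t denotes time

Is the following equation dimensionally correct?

No

v (velocity) has dimensions [L T^-1].
a (acceleration) has dimensions [L T^-2].
t (time) has dimensions [T].

Left side: [L T^-2]
Right side: [L T^-3]

The two sides have different dimensions, so the equation is NOT dimensionally consistent.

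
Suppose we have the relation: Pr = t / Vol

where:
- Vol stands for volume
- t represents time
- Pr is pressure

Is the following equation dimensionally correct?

No

Vol (volume) has dimensions [L^3].
t (time) has dimensions [T].
Pr (pressure) has dimensions [L^-1 M T^-2].

Left side: [L^-1 M T^-2]
Right side: [L^-3 T]

The two sides have different dimensions, so the equation is NOT dimensionally consistent.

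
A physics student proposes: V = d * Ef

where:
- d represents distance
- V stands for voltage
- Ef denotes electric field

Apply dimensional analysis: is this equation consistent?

Yes

d (distance) has dimensions [L].
V (voltage) has dimensions [I^-1 L^2 M T^-3].
Ef (electric field) has dimensions [I^-1 L M T^-3].

Left side: [I^-1 L^2 M T^-3]
Right side: [I^-1 L^2 M T^-3]

Both sides have the same dimensions, so the equation is dimensionally consistent.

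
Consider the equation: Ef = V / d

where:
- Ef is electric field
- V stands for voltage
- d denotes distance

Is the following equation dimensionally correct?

Yes

Ef (electric field) has dimensions [I^-1 L M T^-3].
V (voltage) has dimensions [I^-1 L^2 M T^-3].
d (distance) has dimensions [L].

Left side: [I^-1 L M T^-3]
Right side: [I^-1 L M T^-3]

Both sides have the same dimensions, so the equation is dimensionally consistent.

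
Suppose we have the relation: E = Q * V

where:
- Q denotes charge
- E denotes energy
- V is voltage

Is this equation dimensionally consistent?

Yes

Q (charge) has dimensions [I T].
E (energy) has dimensions [L^2 M T^-2].
V (voltage) has dimensions [I^-1 L^2 M T^-3].

Left side: [L^2 M T^-2]
Right side: [L^2 M T^-2]

Both sides have the same dimensions, so the equation is dimensionally consistent.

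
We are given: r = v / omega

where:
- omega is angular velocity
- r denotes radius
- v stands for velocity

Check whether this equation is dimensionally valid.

Yes

omega (angular velocity) has dimensions [T^-1].
r (radius) has dimensions [L].
v (velocity) has dimensions [L T^-1].

Left side: [L]
Right side: [L]

Both sides have the same dimensions, so the equation is dimensionally consistent.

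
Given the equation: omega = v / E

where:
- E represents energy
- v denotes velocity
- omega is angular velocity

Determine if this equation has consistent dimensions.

No

E (energy) has dimensions [L^2 M T^-2].
v (velocity) has dimensions [L T^-1].
omega (angular velocity) has dimensions [T^-1].

Left side: [T^-1]
Right side: [L^-1 M^-1 T]

The two sides have different dimensions, so the equation is NOT dimensionally consistent.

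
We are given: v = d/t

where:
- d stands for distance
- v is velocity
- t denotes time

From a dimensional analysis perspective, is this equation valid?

Yes

d (distance) has dimensions [L].
v (velocity) has dimensions [L T^-1].
t (time) has dimensions [T].

Left side: [L T^-1]
Right side: [L T^-1]

Both sides have the same dimensions, so the equation is dimensionally consistent.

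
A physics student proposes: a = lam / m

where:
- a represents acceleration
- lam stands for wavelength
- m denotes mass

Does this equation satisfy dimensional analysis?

No

a (acceleration) has dimensions [L T^-2].
lam (wavelength) has dimensions [L].
m (mass) has dimensions [M].

Left side: [L T^-2]
Right side: [L M^-1]

The two sides have different dimensions, so the equation is NOT dimensionally consistent.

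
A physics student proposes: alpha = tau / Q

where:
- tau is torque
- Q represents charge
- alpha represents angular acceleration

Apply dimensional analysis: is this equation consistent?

No

tau (torque) has dimensions [L^2 M T^-2].
Q (charge) has dimensions [I T].
alpha (angular acceleration) has dimensions [T^-2].

Left side: [T^-2]
Right side: [I^-1 L^2 M T^-3]

The two sides have different dimensions, so the equation is NOT dimensionally consistent.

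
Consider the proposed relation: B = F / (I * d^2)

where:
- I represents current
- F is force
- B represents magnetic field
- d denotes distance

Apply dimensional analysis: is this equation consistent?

No

I (current) has dimensions [I].
F (force) has dimensions [L M T^-2].
B (magnetic field) has dimensions [I^-1 M T^-2].
d (distance) has dimensions [L].

Left side: [I^-1 M T^-2]
Right side: [I^-1 L^-1 M T^-2]

The two sides have different dimensions, so the equation is NOT dimensionally consistent.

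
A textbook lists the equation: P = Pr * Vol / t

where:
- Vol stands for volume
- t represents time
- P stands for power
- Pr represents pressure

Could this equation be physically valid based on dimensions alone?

Yes

Vol (volume) has dimensions [L^3].
t (time) has dimensions [T].
P (power) has dimensions [L^2 M T^-3].
Pr (pressure) has dimensions [L^-1 M T^-2].

Left side: [L^2 M T^-3]
Right side: [L^2 M T^-3]

Both sides have the same dimensions, so the equation is dimensionally consistent.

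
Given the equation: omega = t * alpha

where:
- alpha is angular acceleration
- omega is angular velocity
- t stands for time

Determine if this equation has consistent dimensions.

Yes

alpha (angular acceleration) has dimensions [T^-2].
omega (angular velocity) has dimensions [T^-1].
t (time) has dimensions [T].

Left side: [T^-1]
Right side: [T^-1]

Both sides have the same dimensions, so the equation is dimensionally consistent.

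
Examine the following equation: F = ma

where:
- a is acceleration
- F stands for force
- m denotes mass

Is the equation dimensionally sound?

Yes

a (acceleration) has dimensions [L T^-2].
F (force) has dimensions [L M T^-2].
m (mass) has dimensions [M].

Left side: [L M T^-2]
Right side: [L M T^-2]

Both sides have the same dimensions, so the equation is dimensionally consistent.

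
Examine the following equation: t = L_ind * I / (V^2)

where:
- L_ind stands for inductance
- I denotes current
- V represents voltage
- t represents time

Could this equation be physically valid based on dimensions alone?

No

L_ind (inductance) has dimensions [I^-2 L^2 M T^-2].
I (current) has dimensions [I].
V (voltage) has dimensions [I^-1 L^2 M T^-3].
t (time) has dimensions [T].

Left side: [T]
Right side: [I L^-2 M^-1 T^4]

The two sides have different dimensions, so the equation is NOT dimensionally consistent.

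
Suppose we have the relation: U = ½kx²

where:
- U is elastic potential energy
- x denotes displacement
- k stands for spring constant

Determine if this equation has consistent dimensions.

Yes

U (elastic potential energy) has dimensions [L^2 M T^-2].
x (displacement) has dimensions [L].
k (spring constant) has dimensions [M T^-2].

Left side: [L^2 M T^-2]
Right side: [L^2 M T^-2]

Both sides have the same dimensions, so the equation is dimensionally consistent.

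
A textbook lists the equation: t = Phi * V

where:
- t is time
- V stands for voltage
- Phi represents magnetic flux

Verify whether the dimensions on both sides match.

No

t (time) has dimensions [T].
V (voltage) has dimensions [I^-1 L^2 M T^-3].
Phi (magnetic flux) has dimensions [I^-1 L^2 M T^-2].

Left side: [T]
Right side: [I^-2 L^4 M^2 T^-5]

The two sides have different dimensions, so the equation is NOT dimensionally consistent.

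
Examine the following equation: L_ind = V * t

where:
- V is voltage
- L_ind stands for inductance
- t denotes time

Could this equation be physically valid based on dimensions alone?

No

V (voltage) has dimensions [I^-1 L^2 M T^-3].
L_ind (inductance) has dimensions [I^-2 L^2 M T^-2].
t (time) has dimensions [T].

Left side: [I^-2 L^2 M T^-2]
Right side: [I^-1 L^2 M T^-2]

The two sides have different dimensions, so the equation is NOT dimensionally consistent.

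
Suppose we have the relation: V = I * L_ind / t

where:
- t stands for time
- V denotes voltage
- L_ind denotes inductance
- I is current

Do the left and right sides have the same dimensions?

Yes

t (time) has dimensions [T].
V (voltage) has dimensions [I^-1 L^2 M T^-3].
L_ind (inductance) has dimensions [I^-2 L^2 M T^-2].
I (current) has dimensions [I].

Left side: [I^-1 L^2 M T^-3]
Right side: [I^-1 L^2 M T^-3]

Both sides have the same dimensions, so the equation is dimensionally consistent.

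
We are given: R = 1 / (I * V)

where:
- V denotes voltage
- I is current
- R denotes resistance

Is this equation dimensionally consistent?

No

V (voltage) has dimensions [I^-1 L^2 M T^-3].
I (current) has dimensions [I].
R (resistance) has dimensions [I^-2 L^2 M T^-3].

Left side: [I^-2 L^2 M T^-3]
Right side: [L^-2 M^-1 T^3]

The two sides have different dimensions, so the equation is NOT dimensionally consistent.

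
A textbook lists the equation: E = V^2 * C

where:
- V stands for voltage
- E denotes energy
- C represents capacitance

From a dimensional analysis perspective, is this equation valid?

Yes

V (voltage) has dimensions [I^-1 L^2 M T^-3].
E (energy) has dimensions [L^2 M T^-2].
C (capacitance) has dimensions [I^2 L^-2 M^-1 T^4].

Left side: [L^2 M T^-2]
Right side: [L^2 M T^-2]

Both sides have the same dimensions, so the equation is dimensionally consistent.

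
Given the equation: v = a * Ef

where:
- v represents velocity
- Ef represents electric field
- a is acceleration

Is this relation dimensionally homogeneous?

No

v (velocity) has dimensions [L T^-1].
Ef (electric field) has dimensions [I^-1 L M T^-3].
a (acceleration) has dimensions [L T^-2].

Left side: [L T^-1]
Right side: [I^-1 L^2 M T^-5]

The two sides have different dimensions, so the equation is NOT dimensionally consistent.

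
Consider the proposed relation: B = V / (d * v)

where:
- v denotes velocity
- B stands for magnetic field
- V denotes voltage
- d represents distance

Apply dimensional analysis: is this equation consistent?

Yes

v (velocity) has dimensions [L T^-1].
B (magnetic field) has dimensions [I^-1 M T^-2].
V (voltage) has dimensions [I^-1 L^2 M T^-3].
d (distance) has dimensions [L].

Left side: [I^-1 M T^-2]
Right side: [I^-1 M T^-2]

Both sides have the same dimensions, so the equation is dimensionally consistent.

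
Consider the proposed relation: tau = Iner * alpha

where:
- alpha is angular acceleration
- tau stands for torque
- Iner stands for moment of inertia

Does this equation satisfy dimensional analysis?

Yes

alpha (angular acceleration) has dimensions [T^-2].
tau (torque) has dimensions [L^2 M T^-2].
Iner (moment of inertia) has dimensions [L^2 M].

Left side: [L^2 M T^-2]
Right side: [L^2 M T^-2]

Both sides have the same dimensions, so the equation is dimensionally consistent.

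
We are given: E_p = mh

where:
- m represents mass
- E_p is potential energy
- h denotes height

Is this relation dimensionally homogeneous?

No

m (mass) has dimensions [M].
E_p (potential energy) has dimensions [L^2 M T^-2].
h (height) has dimensions [L].

Left side: [L^2 M T^-2]
Right side: [L M]

The two sides have different dimensions, so the equation is NOT dimensionally consistent.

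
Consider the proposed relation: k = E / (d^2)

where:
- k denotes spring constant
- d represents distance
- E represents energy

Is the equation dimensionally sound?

Yes

k (spring constant) has dimensions [M T^-2].
d (distance) has dimensions [L].
E (energy) has dimensions [L^2 M T^-2].

Left side: [M T^-2]
Right side: [M T^-2]

Both sides have the same dimensions, so the equation is dimensionally consistent.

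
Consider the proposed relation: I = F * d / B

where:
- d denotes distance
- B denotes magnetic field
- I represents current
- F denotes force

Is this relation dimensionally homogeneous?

No

d (distance) has dimensions [L].
B (magnetic field) has dimensions [I^-1 M T^-2].
I (current) has dimensions [I].
F (force) has dimensions [L M T^-2].

Left side: [I]
Right side: [I L^2]

The two sides have different dimensions, so the equation is NOT dimensionally consistent.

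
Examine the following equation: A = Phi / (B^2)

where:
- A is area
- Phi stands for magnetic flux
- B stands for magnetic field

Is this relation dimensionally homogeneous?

No

A (area) has dimensions [L^2].
Phi (magnetic flux) has dimensions [I^-1 L^2 M T^-2].
B (magnetic field) has dimensions [I^-1 M T^-2].

Left side: [L^2]
Right side: [I L^2 M^-1 T^2]

The two sides have different dimensions, so the equation is NOT dimensionally consistent.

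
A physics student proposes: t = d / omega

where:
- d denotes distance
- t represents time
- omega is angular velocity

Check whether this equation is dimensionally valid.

No

d (distance) has dimensions [L].
t (time) has dimensions [T].
omega (angular velocity) has dimensions [T^-1].

Left side: [T]
Right side: [L T]

The two sides have different dimensions, so the equation is NOT dimensionally consistent.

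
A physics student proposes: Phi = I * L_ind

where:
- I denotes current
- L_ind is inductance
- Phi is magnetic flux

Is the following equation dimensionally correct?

Yes

I (current) has dimensions [I].
L_ind (inductance) has dimensions [I^-2 L^2 M T^-2].
Phi (magnetic flux) has dimensions [I^-1 L^2 M T^-2].

Left side: [I^-1 L^2 M T^-2]
Right side: [I^-1 L^2 M T^-2]

Both sides have the same dimensions, so the equation is dimensionally consistent.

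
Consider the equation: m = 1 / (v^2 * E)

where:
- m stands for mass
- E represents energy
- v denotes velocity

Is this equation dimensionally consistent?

No

m (mass) has dimensions [M].
E (energy) has dimensions [L^2 M T^-2].
v (velocity) has dimensions [L T^-1].

Left side: [M]
Right side: [L^-4 M^-1 T^4]

The two sides have different dimensions, so the equation is NOT dimensionally consistent.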